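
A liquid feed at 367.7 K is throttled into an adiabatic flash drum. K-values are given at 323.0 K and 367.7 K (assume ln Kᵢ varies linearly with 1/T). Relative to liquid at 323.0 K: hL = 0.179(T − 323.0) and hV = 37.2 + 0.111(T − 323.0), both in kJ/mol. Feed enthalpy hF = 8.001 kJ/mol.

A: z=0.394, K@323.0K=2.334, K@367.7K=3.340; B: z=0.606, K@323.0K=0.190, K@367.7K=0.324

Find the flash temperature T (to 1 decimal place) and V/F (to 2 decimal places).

Adiabatic flash: solve Rachford–Rice at each trial T, then check hF = ψ·hV(T) + (1−ψ)·hL(T).
  T = 323.0 K: K = (2.334, 0.190), RR gives ψ = 0.032, H_out = 1.196 kJ/mol
  T = 367.7 K: K = (3.340, 0.324), RR gives ψ = 0.324, H_out = 19.065 kJ/mol
  T = 345.4 K: K = (2.826, 0.253), RR gives ψ = 0.195, H_out = 10.975 kJ/mol
  T = 334.2 K: K = (2.576, 0.220), RR gives ψ = 0.121, H_out = 6.406 kJ/mol
  T = 339.8 K: K = (2.700, 0.236), RR gives ψ = 0.159, H_out = 8.752 kJ/mol
  T = 337.0 K: K = (2.638, 0.228), RR gives ψ = 0.140, H_out = 7.596 kJ/mol
  T = 338.4 K: K = (2.669, 0.232), RR gives ψ = 0.150, H_out = 8.178 kJ/mol
Linear interpolation between T = 337.0 (H_out = 7.596) and T = 338.4 (H_out = 8.178) on hF = 8.001 gives T ≈ 338.0 K, at which ψ = 0.15.

T = 338.0 K, V/F = 0.15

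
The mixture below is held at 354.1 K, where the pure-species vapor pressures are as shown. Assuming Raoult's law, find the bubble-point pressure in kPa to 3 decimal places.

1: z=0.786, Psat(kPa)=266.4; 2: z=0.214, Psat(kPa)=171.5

At the bubble point ψ → 0, so ΣzᵢKᵢ = 1 with Kᵢ = Pᵢˢᵃᵗ/P ⇒ P = ΣzᵢPᵢˢᵃᵗ.
P = 0.786·266.4 + 0.214·171.5 = 246.091 kPa

Pbub = 246.091 kPa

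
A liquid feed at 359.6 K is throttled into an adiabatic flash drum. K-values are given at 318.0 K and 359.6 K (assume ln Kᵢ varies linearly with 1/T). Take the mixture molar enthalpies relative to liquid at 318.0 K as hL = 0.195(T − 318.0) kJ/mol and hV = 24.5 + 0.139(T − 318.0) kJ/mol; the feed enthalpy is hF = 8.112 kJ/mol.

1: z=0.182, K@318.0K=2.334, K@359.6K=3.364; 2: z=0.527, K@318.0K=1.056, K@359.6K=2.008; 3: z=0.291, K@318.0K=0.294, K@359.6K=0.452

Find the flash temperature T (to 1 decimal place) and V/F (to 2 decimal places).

T = 322.4 K, V/F = 0.30

Adiabatic flash: solve Rachford–Rice at each trial T, then check hF = ψ·hV(T) + (1−ψ)·hL(T).
  T = 318.0 K: K = (2.334, 1.056, 0.294), RR gives ψ = 0.154, H_out = 3.783 kJ/mol
  T = 359.6 K: K = (3.364, 2.008, 0.452), RR gives ψ = 1.000, H_out = 30.282 kJ/mol
  T = 338.8 K: K = (2.834, 1.485, 0.369), RR gives ψ = 0.715, H_out = 20.743 kJ/mol
  T = 328.4 K: K = (2.580, 1.259, 0.331), RR gives ψ = 0.476, H_out = 13.406 kJ/mol
  T = 323.2 K: K = (2.456, 1.155, 0.312), RR gives ψ = 0.324, H_out = 8.863 kJ/mol
  T = 320.6 K: K = (2.395, 1.105, 0.303), RR gives ψ = 0.241, H_out = 6.376 kJ/mol
  T = 321.9 K: K = (2.425, 1.130, 0.308), RR gives ψ = 0.283, H_out = 7.635 kJ/mol
Linear interpolation between T = 321.9 (H_out = 7.635) and T = 323.2 (H_out = 8.863) on hF = 8.112 gives T ≈ 322.4 K, at which ψ = 0.30.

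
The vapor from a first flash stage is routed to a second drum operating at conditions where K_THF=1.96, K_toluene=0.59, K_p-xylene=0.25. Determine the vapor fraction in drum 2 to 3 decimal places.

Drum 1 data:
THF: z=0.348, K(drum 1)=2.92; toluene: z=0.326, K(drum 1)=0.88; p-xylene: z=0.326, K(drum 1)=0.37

V/F (drum 2) = 0.441

Drum 1:
Rachford–Rice: g(ψ₁) = Σ zᵢ(Kᵢ−1)/(1+ψ₁(Kᵢ−1)) = 0.
Feasibility: ΣzᵢKᵢ = 1.424, Σzᵢ/Kᵢ = 1.371 — both > 1, two phases present.
Iterate (Newton) starting at ψ₁ = 0.5:
  ψ₁ = 0.500: g = -0.0005, g' = -0.615 → ψ₁ = 0.499
Converged at ψ₁ = 0.499.
Drum-1 compositions:
  THF: x = 0.178, y = 0.519
  toluene: x = 0.347, y = 0.305
  p-xylene: x = 0.476, y = 0.176
Drum-2 feed = drum-1 vapor: z₂ = (0.5189, 0.3052, 0.1759).
Drum 2:
Rachford–Rice: g(ψ₂) = Σ zᵢ(Kᵢ−1)/(1+ψ₂(Kᵢ−1)) = 0.
Check two-phase: ΣzᵢKᵢ = 1.241 > 1 and Σzᵢ/Kᵢ = 1.486 > 1, so g(0) = 0.241 > 0 and g(1) = -0.486 < 0.
Newton iteration, ψ₂⁰ = 0.5:
  ψ₂ = 0.500: g = -0.0319, g' = -0.553 → ψ₂ = 0.442
  ψ₂ = 0.442: g = -0.0006, g' = -0.534 → ψ₂ = 0.441
Converged at ψ₂ = 0.441.
  THF: x = 0.365, y = 0.714
  toluene: x = 0.373, y = 0.220
  p-xylene: x = 0.263, y = 0.066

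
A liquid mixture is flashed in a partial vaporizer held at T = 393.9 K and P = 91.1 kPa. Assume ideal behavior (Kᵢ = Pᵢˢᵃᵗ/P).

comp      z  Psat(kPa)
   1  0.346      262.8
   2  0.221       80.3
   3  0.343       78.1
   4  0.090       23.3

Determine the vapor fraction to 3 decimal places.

ψ = 0.820

Raoult's law: Kᵢ = Pᵢˢᵃᵗ/P = Pᵢˢᵃᵗ/91.1.
  K_1 = 262.8/91.1 = 2.88474, K_2 = 80.3/91.1 = 0.88145, K_3 = 78.1/91.1 = 0.85730, K_4 = 23.3/91.1 = 0.25576
Let ψ = V/F and solve Σ zᵢ(Kᵢ−1)/(1+ψ(Kᵢ−1)) = 0.
Check two-phase: ΣzᵢKᵢ = 1.510 > 1 and Σzᵢ/Kᵢ = 1.123 > 1, so g(0) = 0.510 > 0 and g(1) = -0.123 < 0.
Newton iteration, ψ⁰ = 0.37:
  ψ = 0.370: g = 0.2127, g' = -0.533 → ψ = 0.769
  ψ = 0.769: g = 0.0257, g' = -0.490 → ψ = 0.822
  ψ = 0.822: g = -0.0010, g' = -0.532 → ψ = 0.820
Converged at ψ = 0.820.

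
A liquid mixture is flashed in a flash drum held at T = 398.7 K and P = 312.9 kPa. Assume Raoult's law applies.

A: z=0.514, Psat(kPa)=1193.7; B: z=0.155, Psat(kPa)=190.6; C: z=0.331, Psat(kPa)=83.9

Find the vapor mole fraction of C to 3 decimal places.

Raoult's law: Kᵢ = Pᵢˢᵃᵗ/P = Pᵢˢᵃᵗ/312.9.
  K_A = 1193.7/312.9 = 3.81496, K_B = 190.6/312.9 = 0.60914, K_C = 83.9/312.9 = 0.26814
Material balance + equilibrium reduce to Σ zᵢ(Kᵢ−1)/(1+ψ(Kᵢ−1)) = 0.
Check two-phase: ΣzᵢKᵢ = 2.144 > 1 and Σzᵢ/Kᵢ = 1.624 > 1, so g(0) = 1.144 > 0 and g(1) = -0.624 < 0.
Newton iteration, ψ⁰ = 0.5:
  ψ = 0.500: g = 0.1436, g' = -1.180 → ψ = 0.622
  ψ = 0.622: g = 0.0016, g' = -1.177 → ψ = 0.623
Converged at ψ = 0.623.
Compositions from xᵢ = zᵢ/(1+ψ(Kᵢ−1)), yᵢ = Kᵢxᵢ:
  A: x = 0.187, y = 0.712
  B: x = 0.205, y = 0.125
  C: x = 0.608, y = 0.163

y_C = 0.163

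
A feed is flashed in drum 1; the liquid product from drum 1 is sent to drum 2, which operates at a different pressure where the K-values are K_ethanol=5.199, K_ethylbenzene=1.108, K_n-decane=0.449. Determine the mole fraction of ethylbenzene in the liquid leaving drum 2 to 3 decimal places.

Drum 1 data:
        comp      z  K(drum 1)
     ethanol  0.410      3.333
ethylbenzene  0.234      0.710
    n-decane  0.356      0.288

x_ethylbenzene (drum 2) = 0.261

Drum 1:
Iterate (Newton) starting at ψ₁ = 0.5:
  ψ₁ = 0.500: g = -0.0314, g' = -0.938 → ψ₁ = 0.466
  ψ₁ = 0.466: g = 0.0001, g' = -0.943 → ψ₁ = 0.467
Converged at ψ₁ = 0.467.
Drum-1 compositions:
  ethanol: x = 0.196, y = 0.654
  ethylbenzene: x = 0.271, y = 0.192
  n-decane: x = 0.533, y = 0.154
Drum-2 feed = drum-1 liquid: z₂ = (0.1963, 0.2706, 0.5331).
Drum 2:
Newton–Raphson from ψ₂ = 0.7:
  ψ₂ = 0.700: g = -0.2417, g' = -0.655 → ψ₂ = 0.331
  ψ₂ = 0.331: g = 0.0141, g' = -0.851 → ψ₂ = 0.347
  ψ₂ = 0.347: g = 0.0002, g' = -0.823 → ψ₂ = 0.348
Converged at ψ₂ = 0.348.
  ethanol: x = 0.080, y = 0.415
  ethylbenzene: x = 0.261, y = 0.289
  n-decane: x = 0.659, y = 0.296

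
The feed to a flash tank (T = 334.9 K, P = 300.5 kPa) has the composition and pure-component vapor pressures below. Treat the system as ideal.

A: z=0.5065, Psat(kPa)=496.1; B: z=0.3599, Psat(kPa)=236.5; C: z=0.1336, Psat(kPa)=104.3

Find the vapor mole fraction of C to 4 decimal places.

y_C = 0.0779

Raoult's law: Kᵢ = Pᵢˢᵃᵗ/P = Pᵢˢᵃᵗ/300.5.
  K_A = 496.1/300.5 = 1.650915, K_B = 236.5/300.5 = 0.787022, K_C = 104.3/300.5 = 0.347088
Iterate (Newton) starting at ψ = 0.5:
  ψ = 0.5000: g = 0.03344, g' = -0.2681 → ψ = 0.6247
  ψ = 0.6247: g = -0.00135, g' = -0.2926 → ψ = 0.6201
Converged at ψ = 0.6201.
Compositions from xᵢ = zᵢ/(1+ψ(Kᵢ−1)), yᵢ = Kᵢxᵢ:
  A: x = 0.3609, y = 0.5957
  B: x = 0.4147, y = 0.3263
  C: x = 0.2245, y = 0.0779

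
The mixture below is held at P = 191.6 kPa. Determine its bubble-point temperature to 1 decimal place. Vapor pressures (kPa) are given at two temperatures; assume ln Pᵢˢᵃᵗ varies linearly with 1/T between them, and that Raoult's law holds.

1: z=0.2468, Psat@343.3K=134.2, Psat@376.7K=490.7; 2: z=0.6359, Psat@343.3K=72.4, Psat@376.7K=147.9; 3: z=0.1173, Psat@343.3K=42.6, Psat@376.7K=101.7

Bubble-point temperature: ΣzᵢPᵢˢᵃᵗ(T) = P. Interpolate ln Pᵢˢᵃᵗ = aᵢ + bᵢ/T.
  T = 343.3 K: ΣzᵢPᵢˢᵃᵗ = 84.16 kPa
  T = 376.7 K: ΣzᵢPᵢˢᵃᵗ = 227.08 kPa
  T = 360.0 K: ΣzᵢPᵢˢᵃᵗ = 140.05 kPa
  T = 368.4 K: ΣzᵢPᵢˢᵃᵗ = 179.16 kPa
  T = 372.5 K: ΣzᵢPᵢˢᵃᵗ = 201.57 kPa
  T = 370.4 K: ΣzᵢPᵢˢᵃᵗ = 189.80 kPa
Interpolating between 370.4 K and 372.5 K gives T ≈ 370.7 K.

T = 370.7 K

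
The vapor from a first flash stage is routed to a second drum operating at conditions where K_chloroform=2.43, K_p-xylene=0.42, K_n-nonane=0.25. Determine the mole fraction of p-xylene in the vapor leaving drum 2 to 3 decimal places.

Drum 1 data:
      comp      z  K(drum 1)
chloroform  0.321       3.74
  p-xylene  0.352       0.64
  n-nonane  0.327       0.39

y_p-xylene (drum 2) = 0.165

Drum 1:
Let ψ₁ = V/F and solve Σ zᵢ(Kᵢ−1)/(1+ψ₁(Kᵢ−1)) = 0.
g(0) = ΣzᵢKᵢ − 1 = 0.553 and g(1) = 1 − Σzᵢ/Kᵢ = -0.474, so a root lies in (0, 1).
Newton–Raphson from ψ₁ = 0.53:
  ψ₁ = 0.530: g = -0.0927, g' = -0.736 → ψ₁ = 0.404
  ψ₁ = 0.404: g = 0.0044, g' = -0.820 → ψ₁ = 0.409
Converged at ψ₁ = 0.409.
Drum-1 compositions:
  chloroform: x = 0.151, y = 0.566
  p-xylene: x = 0.413, y = 0.264
  n-nonane: x = 0.436, y = 0.170
Drum-2 feed = drum-1 vapor: z₂ = (0.5658, 0.2642, 0.1700).
Drum 2:
Let ψ₂ = V/F and solve Σ zᵢ(Kᵢ−1)/(1+ψ₂(Kᵢ−1)) = 0.
g(0) = ΣzᵢKᵢ − 1 = 0.528 and g(1) = 1 − Σzᵢ/Kᵢ = -0.542, so a root lies in (0, 1).
Iterate (Newton) starting at ψ₂ = 0.65:
  ψ₂ = 0.650: g = -0.0754, g' = -0.904 → ψ₂ = 0.567
  ψ₂ = 0.567: g = -0.0030, g' = -0.839 → ψ₂ = 0.563
Converged at ψ₂ = 0.563.
  chloroform: x = 0.313, y = 0.762
  p-xylene: x = 0.392, y = 0.165
  n-nonane: x = 0.294, y = 0.074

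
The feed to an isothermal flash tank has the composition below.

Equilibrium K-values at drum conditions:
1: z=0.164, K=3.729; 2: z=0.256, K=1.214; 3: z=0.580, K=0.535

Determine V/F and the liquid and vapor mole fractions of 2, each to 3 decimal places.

V/F = 0.272, x_2 = 0.242, y_2 = 0.294

Rachford–Rice: g(V/F) = Σ zᵢ(Kᵢ−1)/(1+V/F(Kᵢ−1)) = 0.
g(0) = ΣzᵢKᵢ − 1 = 0.233 and g(1) = 1 − Σzᵢ/Kᵢ = -0.339, so a root lies in (0, 1).
Iterate (Newton) starting at V/F = 0.5:
  V/F = 0.500: g = -0.1126, g' = -0.441 → V/F = 0.245
  V/F = 0.245: g = 0.0162, g' = -0.610 → V/F = 0.271
  V/F = 0.271: g = 0.0004, g' = -0.578 → V/F = 0.272
Converged at V/F = 0.272.
Compositions from xᵢ = zᵢ/(1+V/F(Kᵢ−1)), yᵢ = Kᵢxᵢ:
  1: x = 0.094, y = 0.351
  2: x = 0.242, y = 0.294
  3: x = 0.664, y = 0.355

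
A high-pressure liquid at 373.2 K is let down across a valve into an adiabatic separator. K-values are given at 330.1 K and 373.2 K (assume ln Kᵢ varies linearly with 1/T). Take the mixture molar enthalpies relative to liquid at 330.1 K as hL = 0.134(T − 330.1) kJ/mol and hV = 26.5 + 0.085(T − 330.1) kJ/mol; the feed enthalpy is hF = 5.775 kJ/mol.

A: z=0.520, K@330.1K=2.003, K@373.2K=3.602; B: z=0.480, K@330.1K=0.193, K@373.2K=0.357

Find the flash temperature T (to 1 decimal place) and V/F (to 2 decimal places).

Adiabatic flash: solve Rachford–Rice at each trial T, then check hF = ψ·hV(T) + (1−ψ)·hL(T).
  T = 330.1 K: K = (2.003, 0.193), RR gives ψ = 0.166, H_out = 4.394 kJ/mol
  T = 373.2 K: K = (3.602, 0.357), RR gives ψ = 0.624, H_out = 20.999 kJ/mol
  T = 351.6 K: K = (2.733, 0.267), RR gives ψ = 0.433, H_out = 13.892 kJ/mol
  T = 340.9 K: K = (2.353, 0.228), RR gives ψ = 0.319, H_out = 9.737 kJ/mol
  T = 335.5 K: K = (2.174, 0.210), RR gives ψ = 0.249, H_out = 7.269 kJ/mol
  T = 332.8 K: K = (2.087, 0.202), RR gives ψ = 0.210, H_out = 5.893 kJ/mol
  T = 331.5 K: K = (2.046, 0.197), RR gives ψ = 0.189, H_out = 5.188 kJ/mol
Linear interpolation between T = 331.5 (H_out = 5.188) and T = 332.8 (H_out = 5.893) on hF = 5.775 gives T ≈ 332.6 K, at which ψ = 0.21.

T = 332.6 K, V/F = 0.21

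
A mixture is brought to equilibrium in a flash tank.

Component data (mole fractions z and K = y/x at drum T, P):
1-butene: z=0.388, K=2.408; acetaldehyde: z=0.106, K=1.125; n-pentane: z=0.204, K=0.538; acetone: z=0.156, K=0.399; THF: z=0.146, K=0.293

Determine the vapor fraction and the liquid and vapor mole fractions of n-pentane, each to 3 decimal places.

Rachford–Rice: g(ψ) = Σ zᵢ(Kᵢ−1)/(1+ψ(Kᵢ−1)) = 0.
Feasibility: ΣzᵢKᵢ = 1.268, Σzᵢ/Kᵢ = 1.524 — both > 1, two phases present.
Newton iteration, ψ⁰ = 0.45:
  ψ = 0.450: g = -0.0519, g' = -0.622 → ψ = 0.367
  ψ = 0.367: g = -0.0000, g' = -0.625 → ψ = 0.366
Converged at ψ = 0.366.
Compositions from xᵢ = zᵢ/(1+ψ(Kᵢ−1)), yᵢ = Kᵢxᵢ:
  1-butene: x = 0.256, y = 0.616
  acetaldehyde: x = 0.101, y = 0.114
  n-pentane: x = 0.246, y = 0.132
  acetone: x = 0.200, y = 0.080
  THF: x = 0.197, y = 0.058

ψ = 0.366, x_n-pentane = 0.246, y_n-pentane = 0.132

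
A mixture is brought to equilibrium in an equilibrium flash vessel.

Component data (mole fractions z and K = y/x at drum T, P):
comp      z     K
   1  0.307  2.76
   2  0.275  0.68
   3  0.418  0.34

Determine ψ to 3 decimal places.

ψ = 0.185

Rachford–Rice: g(ψ) = Σ zᵢ(Kᵢ−1)/(1+ψ(Kᵢ−1)) = 0.
Check two-phase: ΣzᵢKᵢ = 1.176 > 1 and Σzᵢ/Kᵢ = 1.745 > 1, so g(0) = 0.176 > 0 and g(1) = -0.745 < 0.
Newton iteration, ψ⁰ = 0.5:
  ψ = 0.500: g = -0.2291, g' = -0.715 → ψ = 0.179
  ψ = 0.179: g = 0.0044, g' = -0.815 → ψ = 0.185
Converged at ψ = 0.185.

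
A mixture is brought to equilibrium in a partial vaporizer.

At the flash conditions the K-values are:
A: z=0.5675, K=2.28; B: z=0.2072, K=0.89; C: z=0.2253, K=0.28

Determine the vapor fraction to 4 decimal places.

ψ = 0.7413

Rachford–Rice: g(ψ) = Σ zᵢ(Kᵢ−1)/(1+ψ(Kᵢ−1)) = 0.
Check two-phase: ΣzᵢKᵢ = 1.5414 > 1 and Σzᵢ/Kᵢ = 1.2864 > 1, so g(0) = 0.5414 > 0 and g(1) = -0.2864 < 0.
Newton–Raphson from ψ = 0.5:
  ψ = 0.5000: g = 0.16535, g' = -0.6337 → ψ = 0.7609
  ψ = 0.7609: g = -0.01568, g' = -0.8130 → ψ = 0.7417
  ψ = 0.7417: g = -0.00027, g' = -0.7855 → ψ = 0.7413
Converged at ψ = 0.7413.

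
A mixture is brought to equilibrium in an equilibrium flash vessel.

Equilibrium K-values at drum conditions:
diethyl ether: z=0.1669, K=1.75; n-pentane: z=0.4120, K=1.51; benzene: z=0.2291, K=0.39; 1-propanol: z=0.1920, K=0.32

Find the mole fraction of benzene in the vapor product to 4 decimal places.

y_benzene = 0.0998

Let ψ = V/F and solve Σ zᵢ(Kᵢ−1)/(1+ψ(Kᵢ−1)) = 0.
Check two-phase: ΣzᵢKᵢ = 1.0650 > 1 and Σzᵢ/Kᵢ = 1.5557 > 1, so g(0) = 0.0650 > 0 and g(1) = -0.5557 < 0.
Iterate (Newton) starting at ψ = 0.5:
  ψ = 0.5000: g = -0.14044, g' = -0.4980 → ψ = 0.2180
  ψ = 0.2180: g = -0.01779, g' = -0.3919 → ψ = 0.1726
  ψ = 0.1726: g = -0.00017, g' = -0.3846 → ψ = 0.1722
Converged at ψ = 0.1722.
Compositions from xᵢ = zᵢ/(1+ψ(Kᵢ−1)), yᵢ = Kᵢxᵢ:
  diethyl ether: x = 0.1478, y = 0.2587
  n-pentane: x = 0.3787, y = 0.5719
  benzene: x = 0.2560, y = 0.0998
  1-propanol: x = 0.2175, y = 0.0696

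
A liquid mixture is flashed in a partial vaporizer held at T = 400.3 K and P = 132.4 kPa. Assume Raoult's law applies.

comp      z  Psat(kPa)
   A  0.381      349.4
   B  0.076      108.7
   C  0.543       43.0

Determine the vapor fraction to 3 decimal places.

Raoult's law: Kᵢ = Pᵢˢᵃᵗ/P = Pᵢˢᵃᵗ/132.4.
  K_A = 349.4/132.4 = 2.63897, K_B = 108.7/132.4 = 0.82100, K_C = 43.0/132.4 = 0.32477
Newton–Raphson from ψ = 0.5:
  ψ = 0.500: g = -0.2253, g' = -0.876 → ψ = 0.243
  ψ = 0.243: g = -0.0062, g' = -0.880 → ψ = 0.236
Converged at ψ = 0.236.

ψ = 0.236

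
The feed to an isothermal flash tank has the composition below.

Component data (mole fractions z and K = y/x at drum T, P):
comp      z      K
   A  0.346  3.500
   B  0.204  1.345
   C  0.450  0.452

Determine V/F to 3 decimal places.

V/F = 0.656

Rachford–Rice: g(V/F) = Σ zᵢ(Kᵢ−1)/(1+V/F(Kᵢ−1)) = 0.
Check two-phase: ΣzᵢKᵢ = 1.689 > 1 and Σzᵢ/Kᵢ = 1.246 > 1, so g(0) = 0.689 > 0 and g(1) = -0.246 < 0.
Iterate (Newton) starting at V/F = 0.4:
  V/F = 0.400: g = 0.1785, g' = -0.781 → V/F = 0.629
  V/F = 0.629: g = 0.0181, g' = -0.658 → V/F = 0.656
Converged at V/F = 0.656.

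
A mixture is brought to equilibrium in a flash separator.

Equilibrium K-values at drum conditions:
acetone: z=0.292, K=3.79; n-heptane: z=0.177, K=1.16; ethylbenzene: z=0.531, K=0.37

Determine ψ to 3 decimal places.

ψ = 0.361

Let ψ = V/F and solve Σ zᵢ(Kᵢ−1)/(1+ψ(Kᵢ−1)) = 0.
Feasibility: ΣzᵢKᵢ = 1.508, Σzᵢ/Kᵢ = 1.665 — both > 1, two phases present.
Newton iteration, ψ⁰ = 0.5:
  ψ = 0.500: g = -0.1220, g' = -0.849 → ψ = 0.356
  ψ = 0.356: g = 0.0039, g' = -0.926 → ψ = 0.361
Converged at ψ = 0.361.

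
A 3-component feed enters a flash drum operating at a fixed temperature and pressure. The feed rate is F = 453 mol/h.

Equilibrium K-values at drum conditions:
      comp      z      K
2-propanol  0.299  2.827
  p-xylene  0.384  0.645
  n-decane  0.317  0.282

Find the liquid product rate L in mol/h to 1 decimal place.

Newton iteration, ψ⁰ = 0.5:
  ψ = 0.500: g = -0.2353, g' = -0.742 → ψ = 0.183
  ψ = 0.183: g = 0.0018, g' = -0.833 → ψ = 0.185
Converged at ψ = 0.185.
Then V = ψ·F = 0.1849·453 = 83.8 mol/h and L = F − V = 369.2 mol/h.

L = 369.2 mol/h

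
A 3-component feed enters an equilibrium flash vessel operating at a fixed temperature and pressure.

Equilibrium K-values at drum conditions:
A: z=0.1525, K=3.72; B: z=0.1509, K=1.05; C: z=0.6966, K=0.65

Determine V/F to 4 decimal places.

V/F = 0.2252

Material balance + equilibrium reduce to Σ zᵢ(Kᵢ−1)/(1+V/F(Kᵢ−1)) = 0.
g(0) = ΣzᵢKᵢ − 1 = 0.1785 and g(1) = 1 − Σzᵢ/Kᵢ = -0.2564, so a root lies in (0, 1).
Iterate (Newton) starting at V/F = 0.5:
  V/F = 0.5000: g = -0.11240, g' = -0.3283 → V/F = 0.1576
  V/F = 0.1576: g = 0.03976, g' = -0.6487 → V/F = 0.2189
  V/F = 0.2189: g = 0.00340, g' = -0.5437 → V/F = 0.2252
Converged at V/F = 0.2252.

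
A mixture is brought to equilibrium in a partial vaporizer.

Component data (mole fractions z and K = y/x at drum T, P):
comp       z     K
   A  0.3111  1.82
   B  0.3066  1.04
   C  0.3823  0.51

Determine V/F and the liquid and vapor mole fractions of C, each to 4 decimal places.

Rachford–Rice: g(V/F) = Σ zᵢ(Kᵢ−1)/(1+V/F(Kᵢ−1)) = 0.
Check two-phase: ΣzᵢKᵢ = 1.0800 > 1 and Σzᵢ/Kᵢ = 1.2153 > 1, so g(0) = 0.0800 > 0 and g(1) = -0.2153 < 0.
Newton–Raphson from V/F = 0.5:
  V/F = 0.5000: g = -0.05517, g' = -0.2667 → V/F = 0.2932
  V/F = 0.2932: g = -0.00097, g' = -0.2616 → V/F = 0.2895
Converged at V/F = 0.2895.
Compositions from xᵢ = zᵢ/(1+V/F(Kᵢ−1)), yᵢ = Kᵢxᵢ:
  A: x = 0.2514, y = 0.4576
  B: x = 0.3031, y = 0.3152
  C: x = 0.4455, y = 0.2272

V/F = 0.2895, x_C = 0.4455, y_C = 0.2272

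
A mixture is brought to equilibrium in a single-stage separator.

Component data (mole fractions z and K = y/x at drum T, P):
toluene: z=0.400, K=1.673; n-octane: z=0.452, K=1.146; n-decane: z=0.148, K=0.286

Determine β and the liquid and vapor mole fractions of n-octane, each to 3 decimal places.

Let β = V/F and solve Σ zᵢ(Kᵢ−1)/(1+β(Kᵢ−1)) = 0.
g(0) = ΣzᵢKᵢ − 1 = 0.230 and g(1) = 1 − Σzᵢ/Kᵢ = -0.151, so a root lies in (0, 1).
Newton iteration, β⁰ = 0.44:
  β = 0.440: g = 0.1156, g' = -0.277 → β = 0.858
  β = 0.858: g = -0.0434, g' = -0.583 → β = 0.783
  β = 0.783: g = -0.0043, g' = -0.474 → β = 0.774
Converged at β = 0.774.
Compositions from xᵢ = zᵢ/(1+β(Kᵢ−1)), yᵢ = Kᵢxᵢ:
  toluene: x = 0.263, y = 0.440
  n-octane: x = 0.406, y = 0.465
  n-decane: x = 0.331, y = 0.095

β = 0.774, x_n-octane = 0.406, y_n-octane = 0.465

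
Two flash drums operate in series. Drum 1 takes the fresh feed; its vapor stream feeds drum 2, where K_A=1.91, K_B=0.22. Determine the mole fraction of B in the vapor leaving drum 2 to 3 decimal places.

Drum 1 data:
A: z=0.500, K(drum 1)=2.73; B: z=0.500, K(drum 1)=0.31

y_B (drum 2) = 0.118

Drum 1:
Binary case is linear: z₁(K₁−1)(1+ψ₁(K₂−1)) + z₂(K₂−1)(1+ψ₁(K₁−1)) = 0
⇒ ψ₁ = [z₁(K₁−1)+z₂(K₂−1)] / [−(K₁−1)(K₂−1)] = 0.5200/1.1937 = 0.436
Drum-1 compositions:
  A: x = 0.285, y = 0.778
  B: x = 0.715, y = 0.222
Drum-2 feed = drum-1 vapor: z₂ = (0.7784, 0.2216).
Drum 2:
Let ψ₂ = V/F and solve Σ zᵢ(Kᵢ−1)/(1+ψ₂(Kᵢ−1)) = 0.
g(0) = ΣzᵢKᵢ − 1 = 0.535 and g(1) = 1 − Σzᵢ/Kᵢ = -0.415, so a root lies in (0, 1).
Iterate (Newton) starting at ψ₂ = 0.64:
  ψ₂ = 0.640: g = 0.1025, g' = -0.795 → ψ₂ = 0.769
  ψ₂ = 0.769: g = -0.0151, g' = -1.065 → ψ₂ = 0.755
  ψ₂ = 0.755: g = -0.0003, g' = -1.023 → ψ₂ = 0.754
Converged at ψ₂ = 0.754.
  A: x = 0.462, y = 0.882
  B: x = 0.538, y = 0.118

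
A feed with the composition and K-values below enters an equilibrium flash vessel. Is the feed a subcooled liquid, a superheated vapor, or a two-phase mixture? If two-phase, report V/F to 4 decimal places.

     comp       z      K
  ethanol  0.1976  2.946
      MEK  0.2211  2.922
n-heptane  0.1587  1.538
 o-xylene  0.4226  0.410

ΣzᵢKᵢ = 1.6455; Σzᵢ/Kᵢ = 1.2767.
Both exceed 1, so a two-phase solution exists.
Rachford–Rice: g(ψ) = Σ zᵢ(Kᵢ−1)/(1+ψ(Kᵢ−1)) = 0.
Iterate (Newton) starting at ψ = 0.39:
  ψ = 0.3900: g = 0.20822, g' = -0.7883 → ψ = 0.6542
  ψ = 0.6542: g = 0.01453, g' = -0.7204 → ψ = 0.6743
Converged at ψ = 0.6743.

two-phase, V/F = 0.6743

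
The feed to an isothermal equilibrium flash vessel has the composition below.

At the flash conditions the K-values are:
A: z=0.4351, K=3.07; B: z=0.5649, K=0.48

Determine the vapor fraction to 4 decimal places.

ψ = 0.5638

Let ψ = V/F and solve Σ zᵢ(Kᵢ−1)/(1+ψ(Kᵢ−1)) = 0.
g(0) = ΣzᵢKᵢ − 1 = 0.6069 and g(1) = 1 − Σzᵢ/Kᵢ = -0.3186, so a root lies in (0, 1).
Binary case is linear: z₁(K₁−1)(1+ψ(K₂−1)) + z₂(K₂−1)(1+ψ(K₁−1)) = 0
⇒ ψ = [z₁(K₁−1)+z₂(K₂−1)] / [−(K₁−1)(K₂−1)] = 0.60691/1.07640 = 0.5638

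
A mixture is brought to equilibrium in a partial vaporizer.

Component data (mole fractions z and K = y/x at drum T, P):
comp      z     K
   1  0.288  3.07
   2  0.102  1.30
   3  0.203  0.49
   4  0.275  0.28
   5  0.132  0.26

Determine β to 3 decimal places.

Rachford–Rice: g(β) = Σ zᵢ(Kᵢ−1)/(1+β(Kᵢ−1)) = 0.
Check two-phase: ΣzᵢKᵢ = 1.228 > 1 and Σzᵢ/Kᵢ = 2.076 > 1, so g(0) = 0.228 > 0 and g(1) = -1.076 < 0.
Newton–Raphson from β = 0.5:
  β = 0.500: g = -0.2838, g' = -0.930 → β = 0.195
  β = 0.195: g = -0.0057, g' = -0.991 → β = 0.189
Converged at β = 0.189.

β = 0.189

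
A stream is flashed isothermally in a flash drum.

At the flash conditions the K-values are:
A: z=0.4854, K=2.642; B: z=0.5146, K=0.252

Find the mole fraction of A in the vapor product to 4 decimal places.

y_A = 0.8269

Let ψ = V/F and solve Σ zᵢ(Kᵢ−1)/(1+ψ(Kᵢ−1)) = 0.
Check two-phase: ΣzᵢKᵢ = 1.4121 > 1 and Σzᵢ/Kᵢ = 2.2258 > 1, so g(0) = 0.4121 > 0 and g(1) = -1.2258 < 0.
Binary case is linear: z₁(K₁−1)(1+ψ(K₂−1)) + z₂(K₂−1)(1+ψ(K₁−1)) = 0
⇒ ψ = [z₁(K₁−1)+z₂(K₂−1)] / [−(K₁−1)(K₂−1)] = 0.41211/1.22822 = 0.3355
Compositions from xᵢ = zᵢ/(1+ψ(Kᵢ−1)), yᵢ = Kᵢxᵢ:
  A: x = 0.3130, y = 0.8269
  B: x = 0.6870, y = 0.1731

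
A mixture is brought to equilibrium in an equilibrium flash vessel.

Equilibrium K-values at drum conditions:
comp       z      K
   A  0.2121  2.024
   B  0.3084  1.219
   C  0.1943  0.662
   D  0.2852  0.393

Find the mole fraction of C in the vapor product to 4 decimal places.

Rachford–Rice: g(β) = Σ zᵢ(Kᵢ−1)/(1+β(Kᵢ−1)) = 0.
g(0) = ΣzᵢKᵢ − 1 = 0.0459 and g(1) = 1 − Σzᵢ/Kᵢ = -0.3770, so a root lies in (0, 1).
Newton–Raphson from β = 0.38:
  β = 0.3800: g = -0.08167, g' = -0.3346 → β = 0.1359
  β = 0.1359: g = -0.00128, g' = -0.3345 → β = 0.1321
Converged at β = 0.1321.
Compositions from xᵢ = zᵢ/(1+β(Kᵢ−1)), yᵢ = Kᵢxᵢ:
  A: x = 0.1868, y = 0.3781
  B: x = 0.2997, y = 0.3654
  C: x = 0.2034, y = 0.1346
  D: x = 0.3101, y = 0.1219

y_C = 0.1346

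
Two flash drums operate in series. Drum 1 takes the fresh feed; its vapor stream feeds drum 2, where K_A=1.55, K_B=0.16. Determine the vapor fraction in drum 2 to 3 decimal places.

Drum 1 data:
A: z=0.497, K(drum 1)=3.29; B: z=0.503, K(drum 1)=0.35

V/F (drum 2) = 0.370

Drum 1:
Binary case is linear: z₁(K₁−1)(1+ψ₁(K₂−1)) + z₂(K₂−1)(1+ψ₁(K₁−1)) = 0
⇒ ψ₁ = [z₁(K₁−1)+z₂(K₂−1)] / [−(K₁−1)(K₂−1)] = 0.8112/1.4885 = 0.545
Drum-1 compositions:
  A: x = 0.221, y = 0.727
  B: x = 0.779, y = 0.273
Drum-2 feed = drum-1 vapor: z₂ = (0.7274, 0.2726).
Drum 2:
Let ψ₂ = V/F and solve Σ zᵢ(Kᵢ−1)/(1+ψ₂(Kᵢ−1)) = 0.
g(0) = ΣzᵢKᵢ − 1 = 0.171 and g(1) = 1 − Σzᵢ/Kᵢ = -1.173, so a root lies in (0, 1).
Newton iteration, ψ₂⁰ = 0.5:
  ψ₂ = 0.500: g = -0.0811, g' = -0.707 → ψ₂ = 0.385
  ψ₂ = 0.385: g = -0.0085, g' = -0.570 → ψ₂ = 0.370
Converged at ψ₂ = 0.370.
  A: x = 0.604, y = 0.937
  B: x = 0.396, y = 0.063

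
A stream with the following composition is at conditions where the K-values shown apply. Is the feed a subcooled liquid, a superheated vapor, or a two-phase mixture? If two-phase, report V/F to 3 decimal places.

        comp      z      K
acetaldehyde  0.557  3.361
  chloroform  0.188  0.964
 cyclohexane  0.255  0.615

superheated vapor

ΣzᵢKᵢ = 2.210; Σzᵢ/Kᵢ = 0.775.
Since Σzᵢ/Kᵢ < 1 the mixture is above its dew point — single vapor phase.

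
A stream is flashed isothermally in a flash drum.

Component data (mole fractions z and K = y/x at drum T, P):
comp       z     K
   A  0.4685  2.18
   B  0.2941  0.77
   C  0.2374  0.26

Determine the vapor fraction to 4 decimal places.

ψ = 0.4874

Material balance + equilibrium reduce to Σ zᵢ(Kᵢ−1)/(1+ψ(Kᵢ−1)) = 0.
Feasibility: ΣzᵢKᵢ = 1.3095, Σzᵢ/Kᵢ = 1.5099 — both > 1, two phases present.
Newton–Raphson from ψ = 0.55:
  ψ = 0.5500: g = -0.03844, g' = -0.6300 → ψ = 0.4890
  ψ = 0.4890: g = -0.00095, g' = -0.6013 → ψ = 0.4874
Converged at ψ = 0.4874.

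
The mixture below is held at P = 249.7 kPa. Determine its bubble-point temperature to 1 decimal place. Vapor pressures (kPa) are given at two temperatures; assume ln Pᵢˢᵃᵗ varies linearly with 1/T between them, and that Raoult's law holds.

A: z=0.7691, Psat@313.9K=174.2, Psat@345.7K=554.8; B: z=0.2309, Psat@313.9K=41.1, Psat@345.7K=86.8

T = 328.7 K

Bubble-point temperature: ΣzᵢPᵢˢᵃᵗ(T) = P. Interpolate ln Pᵢˢᵃᵗ = aᵢ + bᵢ/T.
  T = 313.9 K: ΣzᵢPᵢˢᵃᵗ = 143.47 kPa
  T = 345.7 K: ΣzᵢPᵢˢᵃᵗ = 446.74 kPa
  T = 329.8 K: ΣzᵢPᵢˢᵃᵗ = 259.91 kPa
  T = 321.9 K: ΣzᵢPᵢˢᵃᵗ = 194.83 kPa
  T = 325.9 K: ΣzᵢPᵢˢᵃᵗ = 225.82 kPa
  T = 327.9 K: ΣzᵢPᵢˢᵃᵗ = 242.80 kPa
Interpolating between 327.9 K and 329.8 K gives T ≈ 328.7 K.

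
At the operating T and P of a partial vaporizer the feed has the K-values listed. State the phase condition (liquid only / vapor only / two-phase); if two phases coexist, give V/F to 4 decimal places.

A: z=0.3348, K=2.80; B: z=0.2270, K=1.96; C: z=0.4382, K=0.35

two-phase, V/F = 0.5526

ΣzᵢKᵢ = 1.5357; Σzᵢ/Kᵢ = 1.4874.
Both exceed 1, so a two-phase solution exists.
Rachford–Rice: g(ψ) = Σ zᵢ(Kᵢ−1)/(1+ψ(Kᵢ−1)) = 0.
Newton–Raphson from ψ = 0.41:
  ψ = 0.4100: g = 0.11480, g' = -0.8109 → ψ = 0.5516
  ψ = 0.5516: g = 0.00087, g' = -0.8125 → ψ = 0.5526
Converged at ψ = 0.5526.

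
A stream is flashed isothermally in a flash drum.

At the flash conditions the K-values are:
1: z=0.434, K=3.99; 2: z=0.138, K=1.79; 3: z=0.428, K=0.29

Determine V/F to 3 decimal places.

V/F = 0.608

Rachford–Rice: g(V/F) = Σ zᵢ(Kᵢ−1)/(1+V/F(Kᵢ−1)) = 0.
Check two-phase: ΣzᵢKᵢ = 2.103 > 1 and Σzᵢ/Kᵢ = 1.662 > 1, so g(0) = 1.103 > 0 and g(1) = -0.662 < 0.
Newton–Raphson from V/F = 0.5:
  V/F = 0.500: g = 0.1271, g' = -1.186 → V/F = 0.607
  V/F = 0.607: g = 0.0004, g' = -1.195 → V/F = 0.608
Converged at V/F = 0.608.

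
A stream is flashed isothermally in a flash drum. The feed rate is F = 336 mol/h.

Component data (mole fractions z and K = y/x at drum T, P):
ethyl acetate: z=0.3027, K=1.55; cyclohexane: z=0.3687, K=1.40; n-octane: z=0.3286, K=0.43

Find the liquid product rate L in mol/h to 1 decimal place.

Rachford–Rice: g(ψ) = Σ zᵢ(Kᵢ−1)/(1+ψ(Kᵢ−1)) = 0.
g(0) = ΣzᵢKᵢ − 1 = 0.1267 and g(1) = 1 − Σzᵢ/Kᵢ = -0.2228, so a root lies in (0, 1).
Newton–Raphson from ψ = 0.5:
  ψ = 0.5000: g = -0.00848, g' = -0.3061 → ψ = 0.4723
  ψ = 0.4723: g = -0.00010, g' = -0.2993 → ψ = 0.4720
Converged at ψ = 0.4720.
Then V = ψ·F = 0.4720·336 = 158.6 mol/h and L = F − V = 177.4 mol/h.

L = 177.4 mol/h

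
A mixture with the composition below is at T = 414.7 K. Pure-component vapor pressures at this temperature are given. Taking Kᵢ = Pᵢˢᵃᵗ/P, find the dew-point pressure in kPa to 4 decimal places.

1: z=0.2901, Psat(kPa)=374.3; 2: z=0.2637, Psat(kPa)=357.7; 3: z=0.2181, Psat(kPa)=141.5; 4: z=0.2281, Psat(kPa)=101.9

At the dew point ψ → 1, so Σzᵢ/Kᵢ = 1 with Kᵢ = Pᵢˢᵃᵗ/P ⇒ 1/P = Σzᵢ/Pᵢˢᵃᵗ.
1/P = 0.2901/374.3 + 0.2637/357.7 + 0.2181/141.5 + 0.2281/101.9 = 0.0052921 ⇒ P = 188.9620 kPa

Pdew = 188.9620 kPa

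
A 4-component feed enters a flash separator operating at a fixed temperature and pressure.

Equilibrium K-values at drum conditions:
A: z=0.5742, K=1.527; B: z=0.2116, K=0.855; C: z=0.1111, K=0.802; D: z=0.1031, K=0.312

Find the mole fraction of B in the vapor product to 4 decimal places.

y_B = 0.2041

Newton–Raphson from β = 0.5:
  β = 0.5000: g = 0.07387, g' = -0.2238 → β = 0.8300
  β = 0.8300: g = -0.01605, g' = -0.3544 → β = 0.7847
  β = 0.7847: g = -0.00076, g' = -0.3221 → β = 0.7824
Converged at β = 0.7824.
Compositions from xᵢ = zᵢ/(1+β(Kᵢ−1)), yᵢ = Kᵢxᵢ:
  A: x = 0.4066, y = 0.6208
  B: x = 0.2387, y = 0.2041
  C: x = 0.1315, y = 0.1054
  D: x = 0.2233, y = 0.0697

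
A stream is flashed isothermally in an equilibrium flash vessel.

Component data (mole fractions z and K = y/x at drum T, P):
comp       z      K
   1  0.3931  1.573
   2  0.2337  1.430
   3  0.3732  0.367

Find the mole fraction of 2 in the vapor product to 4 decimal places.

y_2 = 0.2994

Rachford–Rice: g(V/F) = Σ zᵢ(Kᵢ−1)/(1+V/F(Kᵢ−1)) = 0.
Check two-phase: ΣzᵢKᵢ = 1.0895 > 1 and Σzᵢ/Kᵢ = 1.4302 > 1, so g(0) = 0.0895 > 0 and g(1) = -0.4302 < 0.
Iterate (Newton) starting at V/F = 0.34:
  V/F = 0.3400: g = -0.02483, g' = -0.3661 → V/F = 0.2722
  V/F = 0.2722: g = -0.00059, g' = -0.3495 → V/F = 0.2705
Converged at V/F = 0.2705.
Compositions from xᵢ = zᵢ/(1+V/F(Kᵢ−1)), yᵢ = Kᵢxᵢ:
  1: x = 0.3403, y = 0.5354
  2: x = 0.2094, y = 0.2994
  3: x = 0.4503, y = 0.1653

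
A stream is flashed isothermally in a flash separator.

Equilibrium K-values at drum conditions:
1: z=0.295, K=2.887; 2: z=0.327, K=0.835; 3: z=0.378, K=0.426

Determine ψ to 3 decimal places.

ψ = 0.361

Iterate (Newton) starting at ψ = 0.54:
  ψ = 0.540: g = -0.0980, g' = -0.530 → ψ = 0.355
  ψ = 0.355: g = 0.0034, g' = -0.583 → ψ = 0.361
Converged at ψ = 0.361.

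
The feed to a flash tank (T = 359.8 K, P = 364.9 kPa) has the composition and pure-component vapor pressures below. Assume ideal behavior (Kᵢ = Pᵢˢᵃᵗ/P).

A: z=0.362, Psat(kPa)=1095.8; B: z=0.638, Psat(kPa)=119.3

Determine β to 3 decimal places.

Raoult's law: Kᵢ = Pᵢˢᵃᵗ/P = Pᵢˢᵃᵗ/364.9.
  K_A = 1095.8/364.9 = 3.00301, K_B = 119.3/364.9 = 0.32694
Newton–Raphson from β = 0.31:
  β = 0.310: g = -0.0953, g' = -1.014 → β = 0.216
  β = 0.216: g = 0.0036, g' = -1.103 → β = 0.219
Converged at β = 0.219.

β = 0.219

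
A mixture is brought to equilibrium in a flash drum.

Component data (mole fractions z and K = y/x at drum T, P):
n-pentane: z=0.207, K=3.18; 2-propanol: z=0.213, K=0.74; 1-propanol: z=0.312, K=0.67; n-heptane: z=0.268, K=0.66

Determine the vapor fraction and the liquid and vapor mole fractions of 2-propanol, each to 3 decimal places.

Material balance + equilibrium reduce to Σ zᵢ(Kᵢ−1)/(1+ψ(Kᵢ−1)) = 0.
Check two-phase: ΣzᵢKᵢ = 1.202 > 1 and Σzᵢ/Kᵢ = 1.225 > 1, so g(0) = 0.202 > 0 and g(1) = -0.225 < 0.
Newton–Raphson from ψ = 0.69:
  ψ = 0.690: g = -0.1397, g' = -0.288 → ψ = 0.205
  ψ = 0.205: g = 0.0449, g' = -0.560 → ψ = 0.285
  ψ = 0.285: g = 0.0038, g' = -0.470 → ψ = 0.293
  ψ = 0.293: g = 0.0000, g' = -0.463 → ψ = 0.294
Converged at ψ = 0.294.
Compositions from xᵢ = zᵢ/(1+ψ(Kᵢ−1)), yᵢ = Kᵢxᵢ:
  n-pentane: x = 0.126, y = 0.401
  2-propanol: x = 0.231, y = 0.171
  1-propanol: x = 0.345, y = 0.231
  n-heptane: x = 0.298, y = 0.196

ψ = 0.294, x_2-propanol = 0.231, y_2-propanol = 0.171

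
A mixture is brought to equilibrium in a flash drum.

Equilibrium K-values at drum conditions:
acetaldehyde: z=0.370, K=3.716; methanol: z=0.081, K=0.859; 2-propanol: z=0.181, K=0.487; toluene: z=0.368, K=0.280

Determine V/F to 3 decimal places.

Rachford–Rice: g(V/F) = Σ zᵢ(Kᵢ−1)/(1+V/F(Kᵢ−1)) = 0.
Check two-phase: ΣzᵢKᵢ = 1.636 > 1 and Σzᵢ/Kᵢ = 1.880 > 1, so g(0) = 0.636 > 0 and g(1) = -0.880 < 0.
Newton–Raphson from V/F = 0.69:
  V/F = 0.690: g = -0.3333, g' = -1.200 → V/F = 0.412
  V/F = 0.412: g = -0.0326, g' = -1.072 → V/F = 0.382
Converged at V/F = 0.382.

V/F = 0.382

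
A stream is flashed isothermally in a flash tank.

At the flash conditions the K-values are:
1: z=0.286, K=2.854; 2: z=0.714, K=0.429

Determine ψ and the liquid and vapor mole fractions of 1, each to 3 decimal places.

Binary case is linear: z₁(K₁−1)(1+ψ(K₂−1)) + z₂(K₂−1)(1+ψ(K₁−1)) = 0
⇒ ψ = [z₁(K₁−1)+z₂(K₂−1)] / [−(K₁−1)(K₂−1)] = 0.1225/1.0586 = 0.116
Compositions from xᵢ = zᵢ/(1+ψ(Kᵢ−1)), yᵢ = Kᵢxᵢ:
  1: x = 0.235, y = 0.672
  2: x = 0.765, y = 0.328

ψ = 0.116, x_1 = 0.235, y_1 = 0.672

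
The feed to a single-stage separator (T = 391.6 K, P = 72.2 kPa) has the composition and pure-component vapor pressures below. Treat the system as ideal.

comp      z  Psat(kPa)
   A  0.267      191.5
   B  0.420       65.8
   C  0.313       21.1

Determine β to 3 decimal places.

Raoult's law: Kᵢ = Pᵢˢᵃᵗ/P = Pᵢˢᵃᵗ/72.2.
  K_A = 191.5/72.2 = 2.65235, K_B = 65.8/72.2 = 0.91136, K_C = 21.1/72.2 = 0.29224
Rachford–Rice: g(β) = Σ zᵢ(Kᵢ−1)/(1+β(Kᵢ−1)) = 0.
Check two-phase: ΣzᵢKᵢ = 1.182 > 1 and Σzᵢ/Kᵢ = 1.633 > 1, so g(0) = 0.182 > 0 and g(1) = -0.633 < 0.
Newton–Raphson from β = 0.5:
  β = 0.500: g = -0.1402, g' = -0.598 → β = 0.265
  β = 0.265: g = -0.0042, g' = -0.593 → β = 0.258
Converged at β = 0.258.

β = 0.258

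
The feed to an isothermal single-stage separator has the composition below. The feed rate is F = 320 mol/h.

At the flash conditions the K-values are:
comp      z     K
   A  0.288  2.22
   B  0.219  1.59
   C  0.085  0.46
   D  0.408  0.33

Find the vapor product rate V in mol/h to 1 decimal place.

Material balance + equilibrium reduce to Σ zᵢ(Kᵢ−1)/(1+ψ(Kᵢ−1)) = 0.
g(0) = ΣzᵢKᵢ − 1 = 0.161 and g(1) = 1 − Σzᵢ/Kᵢ = -0.689, so a root lies in (0, 1).
Iterate (Newton) starting at ψ = 0.5:
  ψ = 0.500: g = -0.1559, g' = -0.671 → ψ = 0.268
  ψ = 0.268: g = -0.0104, g' = -0.606 → ψ = 0.251
Converged at ψ = 0.251.
Then V = ψ·F = 0.2507·320 = 80.2 mol/h and L = F − V = 239.8 mol/h.

V = 80.2 mol/h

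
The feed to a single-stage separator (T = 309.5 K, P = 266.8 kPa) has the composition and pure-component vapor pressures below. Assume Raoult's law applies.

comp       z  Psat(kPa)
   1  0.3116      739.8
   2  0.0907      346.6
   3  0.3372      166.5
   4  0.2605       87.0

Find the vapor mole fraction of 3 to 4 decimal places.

Raoult's law: Kᵢ = Pᵢˢᵃᵗ/P = Pᵢˢᵃᵗ/266.8.
  K_1 = 739.8/266.8 = 2.772864, K_2 = 346.6/266.8 = 1.299100, K_3 = 166.5/266.8 = 0.624063, K_4 = 87.0/266.8 = 0.326087
Newton iteration, β⁰ = 0.31:
  β = 0.3100: g = 0.01592, g' = -0.6648 → β = 0.3339
  β = 0.3339: g = 0.00015, g' = -0.6524 → β = 0.3342
Converged at β = 0.3342.
Compositions from xᵢ = zᵢ/(1+β(Kᵢ−1)), yᵢ = Kᵢxᵢ:
  1: x = 0.1957, y = 0.5426
  2: x = 0.0825, y = 0.1071
  3: x = 0.3856, y = 0.2407
  4: x = 0.3362, y = 0.1096

y_3 = 0.2407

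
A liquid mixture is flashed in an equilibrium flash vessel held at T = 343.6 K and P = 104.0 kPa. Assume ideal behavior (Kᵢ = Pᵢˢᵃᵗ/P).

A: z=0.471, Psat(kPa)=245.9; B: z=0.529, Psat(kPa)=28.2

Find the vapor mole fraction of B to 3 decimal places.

Raoult's law: Kᵢ = Pᵢˢᵃᵗ/P = Pᵢˢᵃᵗ/104.0.
  K_A = 245.9/104.0 = 2.36442, K_B = 28.2/104.0 = 0.27115
Material balance + equilibrium reduce to Σ zᵢ(Kᵢ−1)/(1+V/F(Kᵢ−1)) = 0.
g(0) = ΣzᵢKᵢ − 1 = 0.257 and g(1) = 1 − Σzᵢ/Kᵢ = -1.150, so a root lies in (0, 1).
Binary case is linear: z₁(K₁−1)(1+V/F(K₂−1)) + z₂(K₂−1)(1+V/F(K₁−1)) = 0
⇒ V/F = [z₁(K₁−1)+z₂(K₂−1)] / [−(K₁−1)(K₂−1)] = 0.2571/0.9945 = 0.259
Compositions from xᵢ = zᵢ/(1+V/F(Kᵢ−1)), yᵢ = Kᵢxᵢ:
  A: x = 0.348, y = 0.823
  B: x = 0.652, y = 0.177

y_B = 0.177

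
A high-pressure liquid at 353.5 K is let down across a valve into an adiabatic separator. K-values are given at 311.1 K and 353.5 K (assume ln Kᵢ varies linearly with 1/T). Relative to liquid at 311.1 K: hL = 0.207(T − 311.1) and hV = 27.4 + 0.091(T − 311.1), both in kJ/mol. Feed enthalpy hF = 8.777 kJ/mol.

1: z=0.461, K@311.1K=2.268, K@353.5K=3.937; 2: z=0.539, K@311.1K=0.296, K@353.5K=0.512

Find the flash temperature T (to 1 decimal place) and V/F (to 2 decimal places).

T = 315.5 K, V/F = 0.29

Adiabatic flash: solve Rachford–Rice at each trial T, then check hF = ψ·hV(T) + (1−ψ)·hL(T).
  T = 311.1 K: K = (2.268, 0.296), RR gives ψ = 0.230, H_out = 6.295 kJ/mol
  T = 353.5 K: K = (3.937, 0.512), RR gives ψ = 0.761, H_out = 25.889 kJ/mol
  T = 332.3 K: K = (3.041, 0.396), RR gives ψ = 0.499, H_out = 16.844 kJ/mol
  T = 321.7 K: K = (2.639, 0.344), RR gives ψ = 0.374, H_out = 11.981 kJ/mol
  T = 316.4 K: K = (2.450, 0.320), RR gives ψ = 0.306, H_out = 9.284 kJ/mol
  T = 313.8 K: K = (2.360, 0.308), RR gives ψ = 0.270, H_out = 7.861 kJ/mol
  T = 315.1 K: K = (2.404, 0.314), RR gives ψ = 0.288, H_out = 8.582 kJ/mol
Linear interpolation between T = 315.1 (H_out = 8.582) and T = 316.4 (H_out = 9.284) on hF = 8.777 gives T ≈ 315.5 K, at which ψ = 0.29.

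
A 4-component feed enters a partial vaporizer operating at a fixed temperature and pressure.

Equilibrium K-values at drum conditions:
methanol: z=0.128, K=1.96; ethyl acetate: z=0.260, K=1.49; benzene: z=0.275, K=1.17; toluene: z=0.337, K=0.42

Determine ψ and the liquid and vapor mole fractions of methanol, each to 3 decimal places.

ψ = 0.349, x_methanol = 0.096, y_methanol = 0.188

Rachford–Rice: g(ψ) = Σ zᵢ(Kᵢ−1)/(1+ψ(Kᵢ−1)) = 0.
Check two-phase: ΣzᵢKᵢ = 1.102 > 1 and Σzᵢ/Kᵢ = 1.277 > 1, so g(0) = 0.102 > 0 and g(1) = -0.277 < 0.
Iterate (Newton) starting at ψ = 0.46:
  ψ = 0.460: g = -0.0340, g' = -0.316 → ψ = 0.352
  ψ = 0.352: g = -0.0011, g' = -0.297 → ψ = 0.349
Converged at ψ = 0.349.
Compositions from xᵢ = zᵢ/(1+ψ(Kᵢ−1)), yᵢ = Kᵢxᵢ:
  methanol: x = 0.096, y = 0.188
  ethyl acetate: x = 0.222, y = 0.331
  benzene: x = 0.260, y = 0.304
  toluene: x = 0.422, y = 0.177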